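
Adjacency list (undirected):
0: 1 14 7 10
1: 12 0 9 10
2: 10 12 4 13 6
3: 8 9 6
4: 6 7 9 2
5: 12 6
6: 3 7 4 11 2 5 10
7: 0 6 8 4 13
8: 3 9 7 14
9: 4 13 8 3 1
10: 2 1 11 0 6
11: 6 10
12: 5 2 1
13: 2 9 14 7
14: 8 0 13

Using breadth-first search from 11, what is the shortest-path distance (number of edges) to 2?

2

Level 0: 11
Level 1: 6, 10
Level 2: 0, 1, 2, 3, 4, 5, 7
Level 3: 8, 9, 12, 13, 14
2 first appears at level 2.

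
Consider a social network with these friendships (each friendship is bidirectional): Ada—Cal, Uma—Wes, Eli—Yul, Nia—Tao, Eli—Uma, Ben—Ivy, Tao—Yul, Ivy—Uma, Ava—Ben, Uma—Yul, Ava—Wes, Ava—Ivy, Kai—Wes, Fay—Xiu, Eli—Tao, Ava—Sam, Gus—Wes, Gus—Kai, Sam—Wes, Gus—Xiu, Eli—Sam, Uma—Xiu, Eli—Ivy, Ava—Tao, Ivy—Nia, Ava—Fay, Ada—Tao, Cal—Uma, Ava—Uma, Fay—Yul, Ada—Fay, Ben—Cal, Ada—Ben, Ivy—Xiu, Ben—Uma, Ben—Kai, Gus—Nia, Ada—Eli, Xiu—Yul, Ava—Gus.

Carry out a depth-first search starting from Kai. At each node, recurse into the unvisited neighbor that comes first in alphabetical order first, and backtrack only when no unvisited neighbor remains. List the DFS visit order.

Visit Kai
Kai → Ben
Ben → Ada
Ada → Cal
Cal → Uma
Uma → Ava
Ava → Fay
Fay → Xiu
Xiu → Gus
Gus → Nia
Nia → Ivy
Ivy → Eli
Eli → Sam
Sam → Wes
Eli → Tao
Tao → Yul

Kai Ben Ada Cal Uma Ava Fay Xiu Gus Nia Ivy Eli Sam Wes Tao Yul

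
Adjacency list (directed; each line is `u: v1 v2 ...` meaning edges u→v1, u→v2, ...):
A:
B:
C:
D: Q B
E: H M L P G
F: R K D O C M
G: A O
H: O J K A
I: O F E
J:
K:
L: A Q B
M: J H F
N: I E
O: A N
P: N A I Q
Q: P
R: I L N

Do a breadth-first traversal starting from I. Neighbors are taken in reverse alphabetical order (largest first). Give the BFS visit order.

Visit I; enqueue O, F, E → queue [O, F, E]
Visit O; enqueue N, A → queue [F, E, N, A]
Visit F; enqueue R, M, K, D, C → queue [E, N, A, R, M, K, D, C]
Visit E; enqueue P, L, H, G → queue [N, A, R, M, K, D, C, P, L, H, G]
Visit N → queue [A, R, M, K, D, C, P, L, H, G]
Visit A → queue [R, M, K, D, C, P, L, H, G]
Visit R → queue [M, K, D, C, P, L, H, G]
Visit M; enqueue J → queue [K, D, C, P, L, H, G, J]
Visit K → queue [D, C, P, L, H, G, J]
Visit D; enqueue Q, B → queue [C, P, L, H, G, J, Q, B]
Visit C → queue [P, L, H, G, J, Q, B]
Visit P → queue [L, H, G, J, Q, B]
Visit L → queue [H, G, J, Q, B]
Visit H → queue [G, J, Q, B]
Visit G → queue [J, Q, B]
Visit J → queue [Q, B]
Visit Q → queue [B]
Visit B → queue []

I → O → F → E → N → A → R → M → K → D → C → P → L → H → G → J → Q → B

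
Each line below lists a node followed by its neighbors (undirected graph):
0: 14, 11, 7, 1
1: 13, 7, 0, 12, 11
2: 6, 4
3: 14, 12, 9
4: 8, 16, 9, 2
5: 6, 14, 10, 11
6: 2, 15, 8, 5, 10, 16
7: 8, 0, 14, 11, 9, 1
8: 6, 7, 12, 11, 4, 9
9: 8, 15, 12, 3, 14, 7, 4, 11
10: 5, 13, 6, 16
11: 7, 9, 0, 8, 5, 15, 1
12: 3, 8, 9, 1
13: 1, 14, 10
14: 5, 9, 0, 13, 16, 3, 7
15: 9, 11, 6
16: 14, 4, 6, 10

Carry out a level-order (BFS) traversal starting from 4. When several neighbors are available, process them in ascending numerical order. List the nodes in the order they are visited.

Visit 4; enqueue 2, 8, 9, 16 → queue [2, 8, 9, 16]
Visit 2; enqueue 6 → queue [8, 9, 16, 6]
Visit 8; enqueue 7, 11, 12 → queue [9, 16, 6, 7, 11, 12]
Visit 9; enqueue 3, 14, 15 → queue [16, 6, 7, 11, 12, 3, 14, 15]
Visit 16; enqueue 10 → queue [6, 7, 11, 12, 3, 14, 15, 10]
Visit 6; enqueue 5 → queue [7, 11, 12, 3, 14, 15, 10, 5]
Visit 7; enqueue 0, 1 → queue [11, 12, 3, 14, 15, 10, 5, 0, 1]
Visit 11 → queue [12, 3, 14, 15, 10, 5, 0, 1]
Visit 12 → queue [3, 14, 15, 10, 5, 0, 1]
Visit 3 → queue [14, 15, 10, 5, 0, 1]
Visit 14; enqueue 13 → queue [15, 10, 5, 0, 1, 13]
Visit 15 → queue [10, 5, 0, 1, 13]
Visit 10 → queue [5, 0, 1, 13]
Visit 5 → queue [0, 1, 13]
Visit 0 → queue [1, 13]
Visit 1 → queue [13]
Visit 13 → queue []

4 2 8 9 16 6 7 11 12 3 14 15 10 5 0 1 13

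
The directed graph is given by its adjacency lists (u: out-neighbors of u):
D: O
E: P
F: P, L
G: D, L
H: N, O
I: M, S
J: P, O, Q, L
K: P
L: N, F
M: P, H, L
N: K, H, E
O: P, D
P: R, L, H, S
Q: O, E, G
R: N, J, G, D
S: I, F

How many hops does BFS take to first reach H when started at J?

Level 0: J
Level 1: L, O, P, Q
Level 2: D, E, F, G, H, N, R, S
Level 3: I, K
Level 4: M
H first appears at level 2.

2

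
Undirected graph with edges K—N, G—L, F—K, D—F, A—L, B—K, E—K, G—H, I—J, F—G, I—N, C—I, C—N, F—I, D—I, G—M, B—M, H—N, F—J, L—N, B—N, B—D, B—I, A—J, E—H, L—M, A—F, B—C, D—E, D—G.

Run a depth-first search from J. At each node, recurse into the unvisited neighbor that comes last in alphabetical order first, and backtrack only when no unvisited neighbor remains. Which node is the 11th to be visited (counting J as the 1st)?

D

Visit J
J → I
I → N
N → L
L → M
M → G
G → H
H → E
E → K
K → F
F → D
D → B
B → C
F → A

Visit order: J, I, N, L, M, G, H, E, K, F, D, B, C, A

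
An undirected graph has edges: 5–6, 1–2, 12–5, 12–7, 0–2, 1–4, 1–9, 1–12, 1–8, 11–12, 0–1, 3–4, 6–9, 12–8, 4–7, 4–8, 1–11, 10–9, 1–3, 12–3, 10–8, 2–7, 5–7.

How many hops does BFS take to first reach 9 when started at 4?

2

Level 0: 4
Level 1: 1, 3, 7, 8
Level 2: 0, 2, 5, 9, 10, 11, 12
Level 3: 6
9 first appears at level 2.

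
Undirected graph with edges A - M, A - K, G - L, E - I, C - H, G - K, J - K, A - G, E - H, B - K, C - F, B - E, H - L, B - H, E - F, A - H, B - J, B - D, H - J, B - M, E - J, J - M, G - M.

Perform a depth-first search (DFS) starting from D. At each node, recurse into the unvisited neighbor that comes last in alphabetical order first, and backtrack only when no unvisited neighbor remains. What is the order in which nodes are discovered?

D -> B -> M -> J -> K -> G -> L -> H -> E -> I -> F -> C -> A

Visit D
D → B
B → M
M → J
J → K
K → G
G → L
L → H
H → E
E → I
E → F
F → C
H → A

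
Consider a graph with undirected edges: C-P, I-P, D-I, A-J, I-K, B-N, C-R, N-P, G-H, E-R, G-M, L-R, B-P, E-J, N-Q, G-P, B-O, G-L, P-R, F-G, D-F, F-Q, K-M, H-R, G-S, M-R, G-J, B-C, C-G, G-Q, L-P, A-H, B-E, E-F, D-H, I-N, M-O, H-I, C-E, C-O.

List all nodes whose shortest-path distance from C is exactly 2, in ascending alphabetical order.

F, H, I, J, L, M, N, Q, S

Level 0: C
Level 1: B, E, G, O, P, R
Level 2: F, H, I, J, L, M, N, Q, S
Level 3: A, D, K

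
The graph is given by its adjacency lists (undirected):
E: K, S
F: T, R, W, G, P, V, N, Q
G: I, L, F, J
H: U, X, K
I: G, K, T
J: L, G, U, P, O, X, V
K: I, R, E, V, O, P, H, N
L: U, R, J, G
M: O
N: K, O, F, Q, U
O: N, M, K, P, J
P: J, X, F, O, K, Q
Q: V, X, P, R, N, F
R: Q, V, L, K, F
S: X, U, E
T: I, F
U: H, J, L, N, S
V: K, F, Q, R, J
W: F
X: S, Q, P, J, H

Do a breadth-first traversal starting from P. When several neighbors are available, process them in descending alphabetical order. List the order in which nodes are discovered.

Visit P; enqueue X, Q, O, K, J, F → queue [X, Q, O, K, J, F]
Visit X; enqueue S, H → queue [Q, O, K, J, F, S, H]
Visit Q; enqueue V, R, N → queue [O, K, J, F, S, H, V, R, N]
Visit O; enqueue M → queue [K, J, F, S, H, V, R, N, M]
Visit K; enqueue I, E → queue [J, F, S, H, V, R, N, M, I, E]
Visit J; enqueue U, L, G → queue [F, S, H, V, R, N, M, I, E, U, L, G]
Visit F; enqueue W, T → queue [S, H, V, R, N, M, I, E, U, L, G, W, T]
Visit S → queue [H, V, R, N, M, I, E, U, L, G, W, T]
Visit H → queue [V, R, N, M, I, E, U, L, G, W, T]
Visit V → queue [R, N, M, I, E, U, L, G, W, T]
Visit R → queue [N, M, I, E, U, L, G, W, T]
Visit N → queue [M, I, E, U, L, G, W, T]
Visit M → queue [I, E, U, L, G, W, T]
Visit I → queue [E, U, L, G, W, T]
Visit E → queue [U, L, G, W, T]
Visit U → queue [L, G, W, T]
Visit L → queue [G, W, T]
Visit G → queue [W, T]
Visit W → queue [T]
Visit T → queue []

P, X, Q, O, K, J, F, S, H, V, R, N, M, I, E, U, L, G, W, T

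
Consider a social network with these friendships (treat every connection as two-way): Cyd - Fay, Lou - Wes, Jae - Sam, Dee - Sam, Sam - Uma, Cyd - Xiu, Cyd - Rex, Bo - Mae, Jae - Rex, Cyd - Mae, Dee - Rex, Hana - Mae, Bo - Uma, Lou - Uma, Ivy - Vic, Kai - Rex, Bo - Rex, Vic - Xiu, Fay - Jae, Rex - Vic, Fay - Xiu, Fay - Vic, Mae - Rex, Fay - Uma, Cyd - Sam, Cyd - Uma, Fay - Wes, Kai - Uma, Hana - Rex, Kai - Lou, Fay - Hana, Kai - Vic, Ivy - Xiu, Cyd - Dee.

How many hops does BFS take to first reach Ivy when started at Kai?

2

Level 0: Kai
Level 1: Lou, Rex, Uma, Vic
Level 2: Bo, Cyd, Dee, Fay, Hana, Ivy, Jae, Mae, Sam, Wes, Xiu
Ivy first appears at level 2.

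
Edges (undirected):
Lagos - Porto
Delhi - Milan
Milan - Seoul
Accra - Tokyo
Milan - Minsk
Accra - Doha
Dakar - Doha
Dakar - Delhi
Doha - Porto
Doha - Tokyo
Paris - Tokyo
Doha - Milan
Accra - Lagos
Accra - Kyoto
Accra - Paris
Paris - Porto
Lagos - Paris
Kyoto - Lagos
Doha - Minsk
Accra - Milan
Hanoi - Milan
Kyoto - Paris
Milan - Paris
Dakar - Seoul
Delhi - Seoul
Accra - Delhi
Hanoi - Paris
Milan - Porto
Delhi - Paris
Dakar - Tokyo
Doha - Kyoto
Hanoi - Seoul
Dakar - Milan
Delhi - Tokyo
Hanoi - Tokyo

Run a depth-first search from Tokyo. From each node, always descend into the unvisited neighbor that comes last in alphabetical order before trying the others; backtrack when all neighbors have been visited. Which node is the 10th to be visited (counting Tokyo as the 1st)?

Minsk

Visit Tokyo
Tokyo → Paris
Paris → Porto
Porto → Milan
Milan → Seoul
Seoul → Hanoi
Seoul → Delhi
Delhi → Dakar
Dakar → Doha
Doha → Minsk
Doha → Kyoto
Kyoto → Lagos
Lagos → Accra

Visit order: Tokyo, Paris, Porto, Milan, Seoul, Hanoi, Delhi, Dakar, Doha, Minsk, Kyoto, Lagos, Accra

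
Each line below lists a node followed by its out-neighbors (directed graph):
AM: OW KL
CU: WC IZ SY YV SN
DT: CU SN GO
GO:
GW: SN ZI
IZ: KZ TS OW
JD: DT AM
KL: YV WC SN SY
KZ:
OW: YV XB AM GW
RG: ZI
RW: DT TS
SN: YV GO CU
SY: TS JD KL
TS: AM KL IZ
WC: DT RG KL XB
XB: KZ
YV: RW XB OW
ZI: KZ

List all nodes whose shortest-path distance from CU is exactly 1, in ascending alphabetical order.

Level 0: CU
Level 1: IZ, SN, SY, WC, YV
Level 2: DT, GO, JD, KL, KZ, OW, RG, RW, TS, XB
Level 3: AM, GW, ZI

IZ, SN, SY, WC, YV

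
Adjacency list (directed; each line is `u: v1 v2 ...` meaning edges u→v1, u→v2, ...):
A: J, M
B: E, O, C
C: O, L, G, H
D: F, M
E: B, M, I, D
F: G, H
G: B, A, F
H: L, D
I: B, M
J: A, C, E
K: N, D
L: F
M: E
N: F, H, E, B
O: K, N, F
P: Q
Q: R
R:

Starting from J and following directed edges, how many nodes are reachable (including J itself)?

15

BFS from J visits: J, A, C, E, M, O, L, G, H, B, I, D, K, N, F
Reachable nodes: 15 of 18 total.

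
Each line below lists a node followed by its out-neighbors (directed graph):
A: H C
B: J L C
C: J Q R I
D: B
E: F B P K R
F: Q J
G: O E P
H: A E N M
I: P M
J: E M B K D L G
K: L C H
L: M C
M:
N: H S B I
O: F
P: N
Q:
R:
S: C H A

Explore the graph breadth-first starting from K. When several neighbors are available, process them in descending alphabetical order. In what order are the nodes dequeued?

Visit K; enqueue L, H, C → queue [L, H, C]
Visit L; enqueue M → queue [H, C, M]
Visit H; enqueue N, E, A → queue [C, M, N, E, A]
Visit C; enqueue R, Q, J, I → queue [M, N, E, A, R, Q, J, I]
Visit M → queue [N, E, A, R, Q, J, I]
Visit N; enqueue S, B → queue [E, A, R, Q, J, I, S, B]
Visit E; enqueue P, F → queue [A, R, Q, J, I, S, B, P, F]
Visit A → queue [R, Q, J, I, S, B, P, F]
Visit R → queue [Q, J, I, S, B, P, F]
Visit Q → queue [J, I, S, B, P, F]
Visit J; enqueue G, D → queue [I, S, B, P, F, G, D]
Visit I → queue [S, B, P, F, G, D]
Visit S → queue [B, P, F, G, D]
Visit B → queue [P, F, G, D]
Visit P → queue [F, G, D]
Visit F → queue [G, D]
Visit G; enqueue O → queue [D, O]
Visit D → queue [O]
Visit O → queue []

K L H C M N E A R Q J I S B P F G D O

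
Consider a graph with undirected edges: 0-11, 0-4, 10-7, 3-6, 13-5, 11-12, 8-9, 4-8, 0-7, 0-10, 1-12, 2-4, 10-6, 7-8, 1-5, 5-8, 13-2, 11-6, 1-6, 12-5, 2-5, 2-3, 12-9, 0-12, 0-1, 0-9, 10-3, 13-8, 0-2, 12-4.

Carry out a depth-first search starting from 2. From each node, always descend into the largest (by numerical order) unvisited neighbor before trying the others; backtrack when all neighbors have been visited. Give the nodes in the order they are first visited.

2 → 13 → 8 → 9 → 12 → 11 → 6 → 10 → 7 → 0 → 4 → 1 → 5 → 3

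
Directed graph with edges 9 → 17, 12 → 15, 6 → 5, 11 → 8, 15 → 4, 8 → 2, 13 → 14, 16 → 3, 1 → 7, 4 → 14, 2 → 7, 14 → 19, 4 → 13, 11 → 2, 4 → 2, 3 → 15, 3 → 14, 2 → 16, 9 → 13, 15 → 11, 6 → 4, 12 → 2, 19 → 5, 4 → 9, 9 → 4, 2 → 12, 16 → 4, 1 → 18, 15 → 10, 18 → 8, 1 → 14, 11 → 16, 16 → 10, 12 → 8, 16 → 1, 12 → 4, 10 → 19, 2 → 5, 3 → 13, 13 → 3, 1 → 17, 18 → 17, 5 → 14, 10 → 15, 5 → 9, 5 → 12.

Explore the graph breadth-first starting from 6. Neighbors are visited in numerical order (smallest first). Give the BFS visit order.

6, 4, 5, 2, 9, 13, 14, 12, 7, 16, 17, 3, 19, 8, 15, 1, 10, 11, 18

Visit 6; enqueue 4, 5 → queue [4, 5]
Visit 4; enqueue 2, 9, 13, 14 → queue [5, 2, 9, 13, 14]
Visit 5; enqueue 12 → queue [2, 9, 13, 14, 12]
Visit 2; enqueue 7, 16 → queue [9, 13, 14, 12, 7, 16]
Visit 9; enqueue 17 → queue [13, 14, 12, 7, 16, 17]
Visit 13; enqueue 3 → queue [14, 12, 7, 16, 17, 3]
Visit 14; enqueue 19 → queue [12, 7, 16, 17, 3, 19]
Visit 12; enqueue 8, 15 → queue [7, 16, 17, 3, 19, 8, 15]
Visit 7 → queue [16, 17, 3, 19, 8, 15]
Visit 16; enqueue 1, 10 → queue [17, 3, 19, 8, 15, 1, 10]
Visit 17 → queue [3, 19, 8, 15, 1, 10]
Visit 3 → queue [19, 8, 15, 1, 10]
Visit 19 → queue [8, 15, 1, 10]
Visit 8 → queue [15, 1, 10]
Visit 15; enqueue 11 → queue [1, 10, 11]
Visit 1; enqueue 18 → queue [10, 11, 18]
Visit 10 → queue [11, 18]
Visit 11 → queue [18]
Visit 18 → queue []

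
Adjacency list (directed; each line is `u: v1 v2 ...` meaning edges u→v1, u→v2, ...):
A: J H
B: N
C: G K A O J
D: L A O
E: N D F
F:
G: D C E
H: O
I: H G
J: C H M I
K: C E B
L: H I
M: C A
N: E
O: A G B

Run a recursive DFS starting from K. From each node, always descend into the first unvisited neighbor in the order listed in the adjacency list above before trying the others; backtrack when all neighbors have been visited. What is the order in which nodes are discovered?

Visit K
K → C
C → G
G → D
D → L
L → H
H → O
O → A
A → J
J → M
J → I
O → B
B → N
N → E
E → F

K -> C -> G -> D -> L -> H -> O -> A -> J -> M -> I -> B -> N -> E -> F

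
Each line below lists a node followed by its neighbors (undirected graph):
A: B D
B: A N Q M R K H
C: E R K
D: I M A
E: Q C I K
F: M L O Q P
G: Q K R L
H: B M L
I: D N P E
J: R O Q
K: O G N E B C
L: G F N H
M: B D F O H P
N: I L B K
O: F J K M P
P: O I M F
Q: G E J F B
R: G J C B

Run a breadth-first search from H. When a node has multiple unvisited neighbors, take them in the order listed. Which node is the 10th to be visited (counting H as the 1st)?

D

Visit H; enqueue B, M, L → queue [B, M, L]
Visit B; enqueue A, N, Q, R, K → queue [M, L, A, N, Q, R, K]
Visit M; enqueue D, F, O, P → queue [L, A, N, Q, R, K, D, F, O, P]
Visit L; enqueue G → queue [A, N, Q, R, K, D, F, O, P, G]
Visit A → queue [N, Q, R, K, D, F, O, P, G]
Visit N; enqueue I → queue [Q, R, K, D, F, O, P, G, I]
Visit Q; enqueue E, J → queue [R, K, D, F, O, P, G, I, E, J]
Visit R; enqueue C → queue [K, D, F, O, P, G, I, E, J, C]
Visit K → queue [D, F, O, P, G, I, E, J, C]
Visit D → queue [F, O, P, G, I, E, J, C]
Visit F → queue [O, P, G, I, E, J, C]
Visit O → queue [P, G, I, E, J, C]
Visit P → queue [G, I, E, J, C]
Visit G → queue [I, E, J, C]
Visit I → queue [E, J, C]
Visit E → queue [J, C]
Visit J → queue [C]
Visit C → queue []

Visit order: H, B, M, L, A, N, Q, R, K, D, F, O, P, G, I, E, J, C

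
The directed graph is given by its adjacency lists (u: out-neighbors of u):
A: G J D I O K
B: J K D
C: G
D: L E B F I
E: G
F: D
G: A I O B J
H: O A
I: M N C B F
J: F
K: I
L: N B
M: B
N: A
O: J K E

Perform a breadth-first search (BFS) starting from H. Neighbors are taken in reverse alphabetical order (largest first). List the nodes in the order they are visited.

Visit H; enqueue O, A → queue [O, A]
Visit O; enqueue K, J, E → queue [A, K, J, E]
Visit A; enqueue I, G, D → queue [K, J, E, I, G, D]
Visit K → queue [J, E, I, G, D]
Visit J; enqueue F → queue [E, I, G, D, F]
Visit E → queue [I, G, D, F]
Visit I; enqueue N, M, C, B → queue [G, D, F, N, M, C, B]
Visit G → queue [D, F, N, M, C, B]
Visit D; enqueue L → queue [F, N, M, C, B, L]
Visit F → queue [N, M, C, B, L]
Visit N → queue [M, C, B, L]
Visit M → queue [C, B, L]
Visit C → queue [B, L]
Visit B → queue [L]
Visit L → queue []

H O A K J E I G D F N M C B L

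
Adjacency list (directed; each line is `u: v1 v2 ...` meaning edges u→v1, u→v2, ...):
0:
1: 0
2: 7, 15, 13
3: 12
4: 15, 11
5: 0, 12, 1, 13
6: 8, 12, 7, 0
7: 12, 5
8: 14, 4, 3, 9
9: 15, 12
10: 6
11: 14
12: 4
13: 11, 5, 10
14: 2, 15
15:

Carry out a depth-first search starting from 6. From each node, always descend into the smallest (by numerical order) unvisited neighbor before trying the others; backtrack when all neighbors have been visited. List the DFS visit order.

6 → 0 → 7 → 5 → 1 → 12 → 4 → 11 → 14 → 2 → 13 → 10 → 15 → 8 → 3 → 9

Visit 6
6 → 0
6 → 7
7 → 5
5 → 1
5 → 12
12 → 4
4 → 11
11 → 14
14 → 2
2 → 13
13 → 10
2 → 15
6 → 8
8 → 3
8 → 9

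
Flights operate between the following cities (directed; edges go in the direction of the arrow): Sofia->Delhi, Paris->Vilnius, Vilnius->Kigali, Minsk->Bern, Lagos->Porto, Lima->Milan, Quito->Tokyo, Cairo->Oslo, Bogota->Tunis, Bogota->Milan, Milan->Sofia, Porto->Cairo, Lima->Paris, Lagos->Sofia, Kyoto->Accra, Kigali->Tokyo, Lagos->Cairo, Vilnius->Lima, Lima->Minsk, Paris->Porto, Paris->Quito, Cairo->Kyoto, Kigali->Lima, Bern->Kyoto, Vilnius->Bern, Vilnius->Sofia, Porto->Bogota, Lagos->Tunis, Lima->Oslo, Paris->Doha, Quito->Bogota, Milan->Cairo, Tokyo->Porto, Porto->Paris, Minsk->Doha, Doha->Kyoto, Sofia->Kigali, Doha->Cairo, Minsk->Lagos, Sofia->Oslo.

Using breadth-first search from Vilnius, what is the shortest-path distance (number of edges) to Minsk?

2

Level 0: Vilnius
Level 1: Bern, Kigali, Lima, Sofia
Level 2: Delhi, Kyoto, Milan, Minsk, Oslo, Paris, Tokyo
Level 3: Accra, Cairo, Doha, Lagos, Porto, Quito
Level 4: Bogota, Tunis
Minsk first appears at level 2.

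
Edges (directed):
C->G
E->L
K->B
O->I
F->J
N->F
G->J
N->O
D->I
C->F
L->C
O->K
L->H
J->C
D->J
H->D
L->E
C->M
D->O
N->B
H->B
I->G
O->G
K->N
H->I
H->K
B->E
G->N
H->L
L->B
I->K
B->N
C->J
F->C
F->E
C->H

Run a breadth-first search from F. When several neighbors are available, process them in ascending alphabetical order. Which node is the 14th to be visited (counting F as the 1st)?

O

Visit F; enqueue C, E, J → queue [C, E, J]
Visit C; enqueue G, H, M → queue [E, J, G, H, M]
Visit E; enqueue L → queue [J, G, H, M, L]
Visit J → queue [G, H, M, L]
Visit G; enqueue N → queue [H, M, L, N]
Visit H; enqueue B, D, I, K → queue [M, L, N, B, D, I, K]
Visit M → queue [L, N, B, D, I, K]
Visit L → queue [N, B, D, I, K]
Visit N; enqueue O → queue [B, D, I, K, O]
Visit B → queue [D, I, K, O]
Visit D → queue [I, K, O]
Visit I → queue [K, O]
Visit K → queue [O]
Visit O → queue []

Visit order: F, C, E, J, G, H, M, L, N, B, D, I, K, O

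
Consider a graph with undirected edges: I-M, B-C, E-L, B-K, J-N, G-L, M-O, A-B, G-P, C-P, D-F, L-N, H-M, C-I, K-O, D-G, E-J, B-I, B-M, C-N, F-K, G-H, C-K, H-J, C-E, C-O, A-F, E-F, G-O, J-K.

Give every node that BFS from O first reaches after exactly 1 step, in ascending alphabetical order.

Level 0: O
Level 1: C, G, K, M
Level 2: B, D, E, F, H, I, J, L, N, P
Level 3: A

C, G, K, M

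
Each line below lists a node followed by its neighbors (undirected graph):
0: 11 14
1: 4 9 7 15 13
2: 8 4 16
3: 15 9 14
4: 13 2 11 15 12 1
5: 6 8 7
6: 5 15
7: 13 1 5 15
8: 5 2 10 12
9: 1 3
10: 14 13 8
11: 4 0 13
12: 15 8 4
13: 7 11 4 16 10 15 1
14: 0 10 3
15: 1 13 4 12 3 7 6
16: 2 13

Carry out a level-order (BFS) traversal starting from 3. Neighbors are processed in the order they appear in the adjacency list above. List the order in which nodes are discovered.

3, 15, 9, 14, 1, 13, 4, 12, 7, 6, 0, 10, 11, 16, 2, 8, 5

Visit 3; enqueue 15, 9, 14 → queue [15, 9, 14]
Visit 15; enqueue 1, 13, 4, 12, 7, 6 → queue [9, 14, 1, 13, 4, 12, 7, 6]
Visit 9 → queue [14, 1, 13, 4, 12, 7, 6]
Visit 14; enqueue 0, 10 → queue [1, 13, 4, 12, 7, 6, 0, 10]
Visit 1 → queue [13, 4, 12, 7, 6, 0, 10]
Visit 13; enqueue 11, 16 → queue [4, 12, 7, 6, 0, 10, 11, 16]
Visit 4; enqueue 2 → queue [12, 7, 6, 0, 10, 11, 16, 2]
Visit 12; enqueue 8 → queue [7, 6, 0, 10, 11, 16, 2, 8]
Visit 7; enqueue 5 → queue [6, 0, 10, 11, 16, 2, 8, 5]
Visit 6 → queue [0, 10, 11, 16, 2, 8, 5]
Visit 0 → queue [10, 11, 16, 2, 8, 5]
Visit 10 → queue [11, 16, 2, 8, 5]
Visit 11 → queue [16, 2, 8, 5]
Visit 16 → queue [2, 8, 5]
Visit 2 → queue [8, 5]
Visit 8 → queue [5]
Visit 5 → queue []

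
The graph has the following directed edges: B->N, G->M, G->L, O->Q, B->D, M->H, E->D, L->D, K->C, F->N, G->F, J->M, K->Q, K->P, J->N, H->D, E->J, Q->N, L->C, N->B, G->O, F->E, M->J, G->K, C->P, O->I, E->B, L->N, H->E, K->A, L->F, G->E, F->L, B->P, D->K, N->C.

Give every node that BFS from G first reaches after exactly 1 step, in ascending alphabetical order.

E, F, K, L, M, O

Level 0: G
Level 1: E, F, K, L, M, O
Level 2: A, B, C, D, H, I, J, N, P, Q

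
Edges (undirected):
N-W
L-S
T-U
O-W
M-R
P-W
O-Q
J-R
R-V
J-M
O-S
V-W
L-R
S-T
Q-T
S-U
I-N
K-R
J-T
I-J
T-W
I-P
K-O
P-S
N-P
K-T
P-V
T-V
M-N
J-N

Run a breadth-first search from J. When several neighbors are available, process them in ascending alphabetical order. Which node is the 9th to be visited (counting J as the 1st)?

Visit J; enqueue I, M, N, R, T → queue [I, M, N, R, T]
Visit I; enqueue P → queue [M, N, R, T, P]
Visit M → queue [N, R, T, P]
Visit N; enqueue W → queue [R, T, P, W]
Visit R; enqueue K, L, V → queue [T, P, W, K, L, V]
Visit T; enqueue Q, S, U → queue [P, W, K, L, V, Q, S, U]
Visit P → queue [W, K, L, V, Q, S, U]
Visit W; enqueue O → queue [K, L, V, Q, S, U, O]
Visit K → queue [L, V, Q, S, U, O]
Visit L → queue [V, Q, S, U, O]
Visit V → queue [Q, S, U, O]
Visit Q → queue [S, U, O]
Visit S → queue [U, O]
Visit U → queue [O]
Visit O → queue []

Visit order: J, I, M, N, R, T, P, W, K, L, V, Q, S, U, O

K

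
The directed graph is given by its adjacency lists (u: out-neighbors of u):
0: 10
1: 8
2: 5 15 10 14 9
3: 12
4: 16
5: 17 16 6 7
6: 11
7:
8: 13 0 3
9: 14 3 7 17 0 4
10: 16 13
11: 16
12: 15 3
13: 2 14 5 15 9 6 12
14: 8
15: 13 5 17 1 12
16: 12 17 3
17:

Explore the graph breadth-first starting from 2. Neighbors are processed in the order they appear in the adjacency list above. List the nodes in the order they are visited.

2 5 15 10 14 9 17 16 6 7 13 1 12 8 3 0 4 11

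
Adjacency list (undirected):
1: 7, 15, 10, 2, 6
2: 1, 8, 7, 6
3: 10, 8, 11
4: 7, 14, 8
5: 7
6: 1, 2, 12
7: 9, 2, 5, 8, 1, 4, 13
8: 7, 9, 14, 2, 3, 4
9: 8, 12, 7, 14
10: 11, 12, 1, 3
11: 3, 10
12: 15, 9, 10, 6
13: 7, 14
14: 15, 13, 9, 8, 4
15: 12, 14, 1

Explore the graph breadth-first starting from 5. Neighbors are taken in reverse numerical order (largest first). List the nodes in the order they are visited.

Visit 5; enqueue 7 → queue [7]
Visit 7; enqueue 13, 9, 8, 4, 2, 1 → queue [13, 9, 8, 4, 2, 1]
Visit 13; enqueue 14 → queue [9, 8, 4, 2, 1, 14]
Visit 9; enqueue 12 → queue [8, 4, 2, 1, 14, 12]
Visit 8; enqueue 3 → queue [4, 2, 1, 14, 12, 3]
Visit 4 → queue [2, 1, 14, 12, 3]
Visit 2; enqueue 6 → queue [1, 14, 12, 3, 6]
Visit 1; enqueue 15, 10 → queue [14, 12, 3, 6, 15, 10]
Visit 14 → queue [12, 3, 6, 15, 10]
Visit 12 → queue [3, 6, 15, 10]
Visit 3; enqueue 11 → queue [6, 15, 10, 11]
Visit 6 → queue [15, 10, 11]
Visit 15 → queue [10, 11]
Visit 10 → queue [11]
Visit 11 → queue []

5 7 13 9 8 4 2 1 14 12 3 6 15 10 11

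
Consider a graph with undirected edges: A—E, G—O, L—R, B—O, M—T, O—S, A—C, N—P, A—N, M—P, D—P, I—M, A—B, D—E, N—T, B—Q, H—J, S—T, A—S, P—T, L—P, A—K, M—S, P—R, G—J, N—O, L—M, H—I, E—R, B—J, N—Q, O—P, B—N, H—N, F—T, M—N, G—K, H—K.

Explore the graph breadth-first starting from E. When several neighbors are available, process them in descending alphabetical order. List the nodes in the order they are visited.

Visit E; enqueue R, D, A → queue [R, D, A]
Visit R; enqueue P, L → queue [D, A, P, L]
Visit D → queue [A, P, L]
Visit A; enqueue S, N, K, C, B → queue [P, L, S, N, K, C, B]
Visit P; enqueue T, O, M → queue [L, S, N, K, C, B, T, O, M]
Visit L → queue [S, N, K, C, B, T, O, M]
Visit S → queue [N, K, C, B, T, O, M]
Visit N; enqueue Q, H → queue [K, C, B, T, O, M, Q, H]
Visit K; enqueue G → queue [C, B, T, O, M, Q, H, G]
Visit C → queue [B, T, O, M, Q, H, G]
Visit B; enqueue J → queue [T, O, M, Q, H, G, J]
Visit T; enqueue F → queue [O, M, Q, H, G, J, F]
Visit O → queue [M, Q, H, G, J, F]
Visit M; enqueue I → queue [Q, H, G, J, F, I]
Visit Q → queue [H, G, J, F, I]
Visit H → queue [G, J, F, I]
Visit G → queue [J, F, I]
Visit J → queue [F, I]
Visit F → queue [I]
Visit I → queue []

E -> R -> D -> A -> P -> L -> S -> N -> K -> C -> B -> T -> O -> M -> Q -> H -> G -> J -> F -> I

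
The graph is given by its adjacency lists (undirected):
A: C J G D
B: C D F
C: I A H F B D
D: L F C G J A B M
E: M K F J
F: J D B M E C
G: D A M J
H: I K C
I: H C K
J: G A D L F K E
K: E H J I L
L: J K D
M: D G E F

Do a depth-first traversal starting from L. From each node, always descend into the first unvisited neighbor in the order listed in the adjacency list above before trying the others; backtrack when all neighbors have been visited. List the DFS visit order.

L, J, G, D, F, B, C, I, H, K, E, M, A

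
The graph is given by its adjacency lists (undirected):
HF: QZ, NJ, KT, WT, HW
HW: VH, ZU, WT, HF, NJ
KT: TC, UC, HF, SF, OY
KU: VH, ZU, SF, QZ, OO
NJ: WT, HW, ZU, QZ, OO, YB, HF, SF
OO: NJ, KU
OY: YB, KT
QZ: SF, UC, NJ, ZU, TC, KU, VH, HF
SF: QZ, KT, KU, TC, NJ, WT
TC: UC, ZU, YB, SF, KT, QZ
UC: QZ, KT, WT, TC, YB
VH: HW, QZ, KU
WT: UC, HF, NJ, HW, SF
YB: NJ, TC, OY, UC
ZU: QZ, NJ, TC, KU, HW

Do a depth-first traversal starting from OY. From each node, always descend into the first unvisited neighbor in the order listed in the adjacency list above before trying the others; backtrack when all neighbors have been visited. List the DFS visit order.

Visit OY
OY → YB
YB → NJ
NJ → WT
WT → UC
UC → QZ
QZ → SF
SF → KT
KT → TC
TC → ZU
ZU → KU
KU → VH
VH → HW
HW → HF
KU → OO

OY, YB, NJ, WT, UC, QZ, SF, KT, TC, ZU, KU, VH, HW, HF, OO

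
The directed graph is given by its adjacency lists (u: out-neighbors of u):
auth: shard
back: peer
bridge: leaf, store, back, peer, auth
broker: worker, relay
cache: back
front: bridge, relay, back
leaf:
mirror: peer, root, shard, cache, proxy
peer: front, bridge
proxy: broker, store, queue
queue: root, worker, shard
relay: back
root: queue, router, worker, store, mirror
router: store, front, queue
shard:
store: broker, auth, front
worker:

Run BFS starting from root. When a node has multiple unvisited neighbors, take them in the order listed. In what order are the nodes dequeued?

Visit root; enqueue queue, router, worker, store, mirror → queue [queue, router, worker, store, mirror]
Visit queue; enqueue shard → queue [router, worker, store, mirror, shard]
Visit router; enqueue front → queue [worker, store, mirror, shard, front]
Visit worker → queue [store, mirror, shard, front]
Visit store; enqueue broker, auth → queue [mirror, shard, front, broker, auth]
Visit mirror; enqueue peer, cache, proxy → queue [shard, front, broker, auth, peer, cache, proxy]
Visit shard → queue [front, broker, auth, peer, cache, proxy]
Visit front; enqueue bridge, relay, back → queue [broker, auth, peer, cache, proxy, bridge, relay, back]
Visit broker → queue [auth, peer, cache, proxy, bridge, relay, back]
Visit auth → queue [peer, cache, proxy, bridge, relay, back]
Visit peer → queue [cache, proxy, bridge, relay, back]
Visit cache → queue [proxy, bridge, relay, back]
Visit proxy → queue [bridge, relay, back]
Visit bridge; enqueue leaf → queue [relay, back, leaf]
Visit relay → queue [back, leaf]
Visit back → queue [leaf]
Visit leaf → queue []

root → queue → router → worker → store → mirror → shard → front → broker → auth → peer → cache → proxy → bridge → relay → back → leaf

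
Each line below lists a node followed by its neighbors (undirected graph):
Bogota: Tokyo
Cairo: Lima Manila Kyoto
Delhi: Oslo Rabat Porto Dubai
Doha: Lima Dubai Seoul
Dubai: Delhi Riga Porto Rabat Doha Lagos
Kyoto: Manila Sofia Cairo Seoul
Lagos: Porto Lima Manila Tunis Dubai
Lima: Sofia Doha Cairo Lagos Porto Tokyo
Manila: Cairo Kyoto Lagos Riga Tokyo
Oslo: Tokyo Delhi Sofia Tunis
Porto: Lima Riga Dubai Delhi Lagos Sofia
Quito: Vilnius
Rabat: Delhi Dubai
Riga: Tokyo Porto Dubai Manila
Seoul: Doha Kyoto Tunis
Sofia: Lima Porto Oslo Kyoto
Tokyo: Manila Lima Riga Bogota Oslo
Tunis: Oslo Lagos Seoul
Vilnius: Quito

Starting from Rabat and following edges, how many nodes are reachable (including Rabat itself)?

17

BFS from Rabat visits: Rabat, Delhi, Dubai, Oslo, Porto, Riga, Doha, Lagos, Tokyo, Sofia, Tunis, Lima, Manila, Seoul, Bogota, Kyoto, Cairo
Reachable nodes: 17 of 19 total.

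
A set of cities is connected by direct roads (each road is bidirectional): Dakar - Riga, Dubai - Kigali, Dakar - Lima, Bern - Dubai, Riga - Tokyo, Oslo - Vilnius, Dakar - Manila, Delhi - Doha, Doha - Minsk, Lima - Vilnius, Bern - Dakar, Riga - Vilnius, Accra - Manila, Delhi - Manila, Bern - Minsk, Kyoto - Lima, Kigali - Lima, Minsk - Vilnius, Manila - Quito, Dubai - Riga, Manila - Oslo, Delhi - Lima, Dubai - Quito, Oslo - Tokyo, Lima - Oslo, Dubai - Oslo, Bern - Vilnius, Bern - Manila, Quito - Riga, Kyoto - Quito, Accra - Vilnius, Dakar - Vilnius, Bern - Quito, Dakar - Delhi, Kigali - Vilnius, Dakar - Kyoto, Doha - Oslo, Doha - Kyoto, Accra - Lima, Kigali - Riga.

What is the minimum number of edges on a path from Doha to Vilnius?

Level 0: Doha
Level 1: Delhi, Kyoto, Minsk, Oslo
Level 2: Bern, Dakar, Dubai, Lima, Manila, Quito, Tokyo, Vilnius
Level 3: Accra, Kigali, Riga
Vilnius first appears at level 2.

2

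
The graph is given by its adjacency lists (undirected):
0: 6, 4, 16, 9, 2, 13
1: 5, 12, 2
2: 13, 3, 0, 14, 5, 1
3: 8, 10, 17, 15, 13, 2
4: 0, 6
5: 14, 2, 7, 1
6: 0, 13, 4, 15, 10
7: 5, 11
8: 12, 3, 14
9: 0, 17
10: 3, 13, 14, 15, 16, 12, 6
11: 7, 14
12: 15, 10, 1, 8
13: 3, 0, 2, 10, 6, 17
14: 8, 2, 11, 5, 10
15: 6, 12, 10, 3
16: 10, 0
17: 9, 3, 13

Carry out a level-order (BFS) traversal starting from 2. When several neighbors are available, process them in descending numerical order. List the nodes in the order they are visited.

2 14 13 5 3 1 0 11 10 8 17 6 7 15 12 16 9 4

Visit 2; enqueue 14, 13, 5, 3, 1, 0 → queue [14, 13, 5, 3, 1, 0]
Visit 14; enqueue 11, 10, 8 → queue [13, 5, 3, 1, 0, 11, 10, 8]
Visit 13; enqueue 17, 6 → queue [5, 3, 1, 0, 11, 10, 8, 17, 6]
Visit 5; enqueue 7 → queue [3, 1, 0, 11, 10, 8, 17, 6, 7]
Visit 3; enqueue 15 → queue [1, 0, 11, 10, 8, 17, 6, 7, 15]
Visit 1; enqueue 12 → queue [0, 11, 10, 8, 17, 6, 7, 15, 12]
Visit 0; enqueue 16, 9, 4 → queue [11, 10, 8, 17, 6, 7, 15, 12, 16, 9, 4]
Visit 11 → queue [10, 8, 17, 6, 7, 15, 12, 16, 9, 4]
Visit 10 → queue [8, 17, 6, 7, 15, 12, 16, 9, 4]
Visit 8 → queue [17, 6, 7, 15, 12, 16, 9, 4]
Visit 17 → queue [6, 7, 15, 12, 16, 9, 4]
Visit 6 → queue [7, 15, 12, 16, 9, 4]
Visit 7 → queue [15, 12, 16, 9, 4]
Visit 15 → queue [12, 16, 9, 4]
Visit 12 → queue [16, 9, 4]
Visit 16 → queue [9, 4]
Visit 9 → queue [4]
Visit 4 → queue []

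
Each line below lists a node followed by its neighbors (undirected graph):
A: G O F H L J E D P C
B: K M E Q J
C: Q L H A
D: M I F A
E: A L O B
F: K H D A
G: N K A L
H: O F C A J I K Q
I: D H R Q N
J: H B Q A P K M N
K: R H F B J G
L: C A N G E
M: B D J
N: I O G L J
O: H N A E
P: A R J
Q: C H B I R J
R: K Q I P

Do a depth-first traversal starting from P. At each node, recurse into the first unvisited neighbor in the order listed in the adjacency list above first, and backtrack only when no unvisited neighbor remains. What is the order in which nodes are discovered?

Visit P
P → A
A → G
G → N
N → I
I → D
D → M
M → B
B → K
K → R
R → Q
Q → C
C → L
L → E
E → O
O → H
H → F
H → J

P -> A -> G -> N -> I -> D -> M -> B -> K -> R -> Q -> C -> L -> E -> O -> H -> F -> J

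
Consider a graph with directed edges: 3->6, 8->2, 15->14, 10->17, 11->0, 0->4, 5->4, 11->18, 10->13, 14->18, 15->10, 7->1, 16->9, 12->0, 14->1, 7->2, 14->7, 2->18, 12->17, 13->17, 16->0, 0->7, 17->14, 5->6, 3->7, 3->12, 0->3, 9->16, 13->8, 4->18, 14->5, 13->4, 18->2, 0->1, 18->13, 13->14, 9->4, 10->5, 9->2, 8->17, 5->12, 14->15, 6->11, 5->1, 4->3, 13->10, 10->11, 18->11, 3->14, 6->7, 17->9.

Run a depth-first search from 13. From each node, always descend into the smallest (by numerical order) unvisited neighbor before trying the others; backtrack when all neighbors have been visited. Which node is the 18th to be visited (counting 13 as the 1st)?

Visit 13
13 → 4
4 → 3
3 → 6
6 → 7
7 → 1
7 → 2
2 → 18
18 → 11
11 → 0
3 → 12
12 → 17
17 → 9
9 → 16
17 → 14
14 → 5
14 → 15
15 → 10
13 → 8

Visit order: 13, 4, 3, 6, 7, 1, 2, 18, 11, 0, 12, 17, 9, 16, 14, 5, 15, 10, 8

10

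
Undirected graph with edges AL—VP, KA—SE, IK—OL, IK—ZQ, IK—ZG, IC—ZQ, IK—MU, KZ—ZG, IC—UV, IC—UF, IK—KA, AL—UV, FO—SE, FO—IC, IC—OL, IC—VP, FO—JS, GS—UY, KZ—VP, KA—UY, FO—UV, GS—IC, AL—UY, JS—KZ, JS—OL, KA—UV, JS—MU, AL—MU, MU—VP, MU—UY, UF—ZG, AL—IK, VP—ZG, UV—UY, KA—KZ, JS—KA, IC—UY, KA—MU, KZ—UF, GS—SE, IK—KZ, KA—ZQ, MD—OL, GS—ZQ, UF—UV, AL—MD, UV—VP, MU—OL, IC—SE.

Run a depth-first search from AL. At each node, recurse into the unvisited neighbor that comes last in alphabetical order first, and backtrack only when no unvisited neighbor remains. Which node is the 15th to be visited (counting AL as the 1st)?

Visit AL
AL → VP
VP → ZG
ZG → UF
UF → UV
UV → UY
UY → MU
MU → OL
OL → MD
OL → JS
JS → KZ
KZ → KA
KA → ZQ
ZQ → IK
ZQ → IC
IC → SE
SE → GS
SE → FO

Visit order: AL, VP, ZG, UF, UV, UY, MU, OL, MD, JS, KZ, KA, ZQ, IK, IC, SE, GS, FO

IC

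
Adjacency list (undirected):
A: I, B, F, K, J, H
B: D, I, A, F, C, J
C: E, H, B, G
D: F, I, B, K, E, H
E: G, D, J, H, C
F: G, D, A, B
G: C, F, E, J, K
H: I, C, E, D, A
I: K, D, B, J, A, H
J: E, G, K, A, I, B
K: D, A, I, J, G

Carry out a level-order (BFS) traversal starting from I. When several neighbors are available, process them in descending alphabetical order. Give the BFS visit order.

I, K, J, H, D, B, A, G, E, C, F

Visit I; enqueue K, J, H, D, B, A → queue [K, J, H, D, B, A]
Visit K; enqueue G → queue [J, H, D, B, A, G]
Visit J; enqueue E → queue [H, D, B, A, G, E]
Visit H; enqueue C → queue [D, B, A, G, E, C]
Visit D; enqueue F → queue [B, A, G, E, C, F]
Visit B → queue [A, G, E, C, F]
Visit A → queue [G, E, C, F]
Visit G → queue [E, C, F]
Visit E → queue [C, F]
Visit C → queue [F]
Visit F → queue []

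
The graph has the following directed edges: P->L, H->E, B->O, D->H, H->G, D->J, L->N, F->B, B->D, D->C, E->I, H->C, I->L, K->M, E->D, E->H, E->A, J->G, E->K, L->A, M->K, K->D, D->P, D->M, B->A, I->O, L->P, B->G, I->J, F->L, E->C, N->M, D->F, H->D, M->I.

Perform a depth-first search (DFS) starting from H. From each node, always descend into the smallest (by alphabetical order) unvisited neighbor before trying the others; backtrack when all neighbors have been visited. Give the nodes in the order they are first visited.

Visit H
H → C
H → D
D → F
F → B
B → A
B → G
B → O
F → L
L → N
N → M
M → I
I → J
M → K
L → P
H → E

H, C, D, F, B, A, G, O, L, N, M, I, J, K, P, E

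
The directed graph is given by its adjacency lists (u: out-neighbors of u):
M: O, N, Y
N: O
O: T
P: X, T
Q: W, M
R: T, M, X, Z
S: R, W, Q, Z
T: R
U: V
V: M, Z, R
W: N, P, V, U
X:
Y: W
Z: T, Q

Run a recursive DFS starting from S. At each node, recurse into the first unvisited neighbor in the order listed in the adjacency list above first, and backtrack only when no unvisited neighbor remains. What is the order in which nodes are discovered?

S, R, T, M, O, N, Y, W, P, X, V, Z, Q, U

Visit S
S → R
R → T
R → M
M → O
M → N
M → Y
Y → W
W → P
P → X
W → V
V → Z
Z → Q
W → U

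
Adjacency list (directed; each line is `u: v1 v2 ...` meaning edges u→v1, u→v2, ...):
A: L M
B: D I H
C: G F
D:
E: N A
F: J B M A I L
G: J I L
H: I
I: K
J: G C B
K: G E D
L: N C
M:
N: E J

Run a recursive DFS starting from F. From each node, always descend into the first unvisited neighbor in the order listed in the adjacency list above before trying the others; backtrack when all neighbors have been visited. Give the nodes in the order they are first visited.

F, J, G, I, K, E, N, A, L, C, M, D, B, H

Visit F
F → J
J → G
G → I
I → K
K → E
E → N
E → A
A → L
L → C
A → M
K → D
J → B
B → H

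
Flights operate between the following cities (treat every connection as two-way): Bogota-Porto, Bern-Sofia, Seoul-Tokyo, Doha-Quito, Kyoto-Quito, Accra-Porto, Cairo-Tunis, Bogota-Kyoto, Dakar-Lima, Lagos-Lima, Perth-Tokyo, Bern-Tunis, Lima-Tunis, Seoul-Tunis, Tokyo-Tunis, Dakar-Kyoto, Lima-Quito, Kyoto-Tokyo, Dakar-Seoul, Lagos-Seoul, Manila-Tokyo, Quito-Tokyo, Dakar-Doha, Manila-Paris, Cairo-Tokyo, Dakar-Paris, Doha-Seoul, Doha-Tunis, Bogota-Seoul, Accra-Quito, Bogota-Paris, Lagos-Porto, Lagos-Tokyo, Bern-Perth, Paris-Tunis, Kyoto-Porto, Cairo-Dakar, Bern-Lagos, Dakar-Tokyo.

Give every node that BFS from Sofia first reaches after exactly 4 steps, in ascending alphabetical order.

Accra, Bogota, Dakar, Kyoto, Manila, Quito

Level 0: Sofia
Level 1: Bern
Level 2: Lagos, Perth, Tunis
Level 3: Cairo, Doha, Lima, Paris, Porto, Seoul, Tokyo
Level 4: Accra, Bogota, Dakar, Kyoto, Manila, Quito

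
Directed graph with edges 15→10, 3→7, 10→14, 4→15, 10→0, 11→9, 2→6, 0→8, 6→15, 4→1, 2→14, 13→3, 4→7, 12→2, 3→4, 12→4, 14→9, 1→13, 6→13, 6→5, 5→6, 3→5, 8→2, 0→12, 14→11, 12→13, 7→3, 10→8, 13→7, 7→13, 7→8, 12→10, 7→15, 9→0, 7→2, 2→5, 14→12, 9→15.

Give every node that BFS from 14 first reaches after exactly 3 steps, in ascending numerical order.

1, 3, 5, 6, 7, 8

Level 0: 14
Level 1: 9, 11, 12
Level 2: 0, 2, 4, 10, 13, 15
Level 3: 1, 3, 5, 6, 7, 8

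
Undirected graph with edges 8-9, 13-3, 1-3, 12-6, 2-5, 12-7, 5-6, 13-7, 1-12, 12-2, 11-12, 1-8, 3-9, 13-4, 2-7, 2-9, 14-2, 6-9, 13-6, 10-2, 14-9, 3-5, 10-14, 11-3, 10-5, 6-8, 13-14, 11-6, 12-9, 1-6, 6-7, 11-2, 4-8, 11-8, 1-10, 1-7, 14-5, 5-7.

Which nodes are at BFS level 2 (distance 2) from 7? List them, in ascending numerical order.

3, 4, 8, 9, 10, 11, 14

Level 0: 7
Level 1: 1, 2, 5, 6, 12, 13
Level 2: 3, 4, 8, 9, 10, 11, 14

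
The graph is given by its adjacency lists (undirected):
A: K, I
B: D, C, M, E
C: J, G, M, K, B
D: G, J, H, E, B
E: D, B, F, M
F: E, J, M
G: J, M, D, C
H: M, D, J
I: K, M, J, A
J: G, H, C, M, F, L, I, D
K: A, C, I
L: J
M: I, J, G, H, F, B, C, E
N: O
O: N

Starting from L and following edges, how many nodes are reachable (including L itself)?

BFS from L visits: L, J, C, D, F, G, H, I, M, B, K, E, A
Reachable nodes: 13 of 15 total.

13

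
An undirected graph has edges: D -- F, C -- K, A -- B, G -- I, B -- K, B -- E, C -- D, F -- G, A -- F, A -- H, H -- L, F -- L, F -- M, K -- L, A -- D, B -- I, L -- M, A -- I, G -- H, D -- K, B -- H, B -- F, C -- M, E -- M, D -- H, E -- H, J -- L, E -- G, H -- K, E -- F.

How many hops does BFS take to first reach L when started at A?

2

Level 0: A
Level 1: B, D, F, H, I
Level 2: C, E, G, K, L, M
Level 3: J
L first appears at level 2.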